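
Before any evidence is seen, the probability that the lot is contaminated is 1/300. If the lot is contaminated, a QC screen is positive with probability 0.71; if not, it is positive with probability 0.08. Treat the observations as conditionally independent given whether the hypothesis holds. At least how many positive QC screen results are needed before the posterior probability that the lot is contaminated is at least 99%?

Prior odds: (1/300) ÷ (299/300) = 1/299.
Likelihood ratio of a positive = 0.71/0.08 = 8.875.
Target odds: 0.99 ÷ 0.01 = 99.
Need (1/299) × 8.875ⁿ ≥ 99, i.e. 8.875ⁿ ≥ 29601.
8.875⁴ = 25411681/4096 falls short of 29601 but 8.875⁵ ≈55060.7 reaches it, so n = 5.

5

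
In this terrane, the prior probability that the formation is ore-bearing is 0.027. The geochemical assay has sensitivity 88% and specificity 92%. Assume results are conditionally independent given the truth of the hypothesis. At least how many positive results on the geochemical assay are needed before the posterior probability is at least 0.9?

3

Prior odds: 0.027 ÷ 0.973 = 27/973.
False-positive rate = 1 − 0.92 = 0.08; likelihood ratio of a positive = 0.88/0.08 = 11.
Target odds: 0.9 ÷ 0.1 = 9.
Need (27/973) × 11ⁿ ≥ 9, i.e. 11ⁿ ≥ 973/3.
11² = 121 falls short of 973/3 but 11³ = 1331 reaches it, so n = 3.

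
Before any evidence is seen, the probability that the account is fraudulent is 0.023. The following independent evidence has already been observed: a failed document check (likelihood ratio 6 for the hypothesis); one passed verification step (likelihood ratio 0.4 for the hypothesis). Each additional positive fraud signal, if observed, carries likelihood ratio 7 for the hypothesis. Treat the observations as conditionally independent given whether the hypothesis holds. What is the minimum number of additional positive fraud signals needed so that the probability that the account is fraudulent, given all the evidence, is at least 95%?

Prior odds = 0.023/0.977 = 23/977.
Combined Bayes factor of the evidence already in hand = 6 × 0.4 = 2.4.
Odds after that evidence = (23/977) × 2.4 = 276/4885.
Target odds = 0.95/0.05 = 19.
Need 7ⁿ ≥ 19 ÷ (276/4885) = 92815/276.
7² = 49 falls short of 92815/276 but 7³ = 343 reaches it, so n = 3.

3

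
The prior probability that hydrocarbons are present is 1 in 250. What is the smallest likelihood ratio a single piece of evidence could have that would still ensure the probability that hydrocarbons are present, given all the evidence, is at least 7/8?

1743

Prior odds = 0.004/0.996 = 1/249.
Target odds = 0.875/0.125 = 7.
Required Bayes factor = 7 ÷ (1/249) = 1743.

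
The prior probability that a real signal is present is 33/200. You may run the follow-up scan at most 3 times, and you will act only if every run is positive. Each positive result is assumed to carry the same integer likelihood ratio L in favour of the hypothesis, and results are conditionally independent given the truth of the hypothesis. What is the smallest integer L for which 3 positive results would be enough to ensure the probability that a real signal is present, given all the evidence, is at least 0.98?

Prior odds = 0.165/0.835 = 33/167.
Target odds = 0.98/0.02 = 49.
Need L³ ≥ 49 ÷ (33/167) = 8183/33.
6³ = 216 < 8183/33 ≤ 343 = 7³, so L = 7.

7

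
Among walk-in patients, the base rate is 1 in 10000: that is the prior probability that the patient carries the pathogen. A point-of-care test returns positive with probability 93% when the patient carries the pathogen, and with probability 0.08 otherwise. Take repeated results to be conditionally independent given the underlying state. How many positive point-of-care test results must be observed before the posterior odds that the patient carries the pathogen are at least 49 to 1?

Prior odds = 0.0001/0.9999 = 1/9999.
Likelihood ratio of a positive result = 0.93/0.08 = 11.625.
Target odds = 49.
Need (1/9999) × 11.625ⁿ ≥ 49, i.e. 11.625ⁿ ≥ 489951.
11.625⁵ ≈212307 falls short of 489951 but 11.625⁶ ≈2.46807e+06 reaches it, so n = 6.

6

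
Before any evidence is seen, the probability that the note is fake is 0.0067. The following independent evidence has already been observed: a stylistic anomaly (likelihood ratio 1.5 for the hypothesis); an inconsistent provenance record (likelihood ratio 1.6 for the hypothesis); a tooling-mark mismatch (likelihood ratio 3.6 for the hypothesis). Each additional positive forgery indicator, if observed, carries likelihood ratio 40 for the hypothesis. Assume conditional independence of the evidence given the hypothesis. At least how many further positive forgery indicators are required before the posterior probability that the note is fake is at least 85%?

Prior odds = 0.0067/0.9933 = 67/9933.
Combined Bayes factor of the evidence already in hand = 1.5 × 1.6 × 3.6 = 8.64.
Odds after that evidence = (67/9933) × 8.64 = 4824/82775.
Target odds = 0.85/0.15 = 17/3.
Need 40ⁿ ≥ 17/3 ÷ (4824/82775) = 1407175/14472.
40¹ = 40 falls short of 1407175/14472 but 40² = 1600 reaches it, so n = 2.

2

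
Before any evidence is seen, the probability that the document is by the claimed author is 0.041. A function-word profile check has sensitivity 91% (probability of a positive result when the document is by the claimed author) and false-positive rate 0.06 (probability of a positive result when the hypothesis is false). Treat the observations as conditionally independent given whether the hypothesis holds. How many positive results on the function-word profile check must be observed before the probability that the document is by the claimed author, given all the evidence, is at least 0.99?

Prior odds: 0.041 ÷ 0.959 = 41/959.
Likelihood ratio of a positive result = 0.91/0.06 = 91/6.
Target odds: 0.99 ÷ 0.01 = 99.
Need (41/959) × (91/6)ⁿ ≥ 99, i.e. (91/6)ⁿ ≥ 94941/41.
(91/6)² = 8281/36 falls short of 94941/41 but (91/6)³ = 753571/216 reaches it, so n = 3.

3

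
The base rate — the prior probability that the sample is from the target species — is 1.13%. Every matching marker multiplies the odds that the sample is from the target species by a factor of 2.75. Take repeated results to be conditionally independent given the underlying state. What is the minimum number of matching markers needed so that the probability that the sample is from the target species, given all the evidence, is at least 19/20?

8

Prior odds = 0.0113/0.9887 = 113/9887.
Likelihood ratio per matching marker = 2.75.
Target odds: 0.95 ÷ 0.05 = 19.
Need (113/9887) × 2.75ⁿ ≥ 19, i.e. 2.75ⁿ ≥ 187853/113.
2.75⁷ = 19487171/16384 falls short of 187853/113 but 2.75⁸ = 214358881/65536 reaches it, so n = 8.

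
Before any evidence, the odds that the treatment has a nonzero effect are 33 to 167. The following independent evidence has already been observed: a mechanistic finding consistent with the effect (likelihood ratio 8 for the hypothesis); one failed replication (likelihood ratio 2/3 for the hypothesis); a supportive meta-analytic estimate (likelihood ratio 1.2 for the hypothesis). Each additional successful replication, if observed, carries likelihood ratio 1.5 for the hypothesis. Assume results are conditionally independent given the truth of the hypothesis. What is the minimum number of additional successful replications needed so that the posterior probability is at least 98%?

10

Prior odds = 33/167.
Combined Bayes factor of the evidence already in hand = 8 × (2/3) × 1.2 = 6.4.
Odds after that evidence = (33/167) × 6.4 = 1056/835.
Target odds = 0.98/0.02 = 49.
Need 1.5ⁿ ≥ 49 ÷ (1056/835) = 40915/1056.
1.5⁹ = 19683/512 falls short of 40915/1056 but 1.5¹⁰ = 59049/1024 reaches it, so n = 10.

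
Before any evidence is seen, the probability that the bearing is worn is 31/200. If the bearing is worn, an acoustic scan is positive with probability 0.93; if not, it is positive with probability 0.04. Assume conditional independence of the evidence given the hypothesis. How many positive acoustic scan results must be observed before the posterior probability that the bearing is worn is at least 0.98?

2

Prior odds: 0.155 ÷ 0.845 = 31/169.
Likelihood ratio of a positive = 0.93/0.04 = 23.25.
Target odds: 0.98 ÷ 0.02 = 49.
Need (31/169) × 23.25ⁿ ≥ 49, i.e. 23.25ⁿ ≥ 8281/31.
23.25¹ = 23.25 falls short of 8281/31 but 23.25² = 540.5625 reaches it, so n = 2.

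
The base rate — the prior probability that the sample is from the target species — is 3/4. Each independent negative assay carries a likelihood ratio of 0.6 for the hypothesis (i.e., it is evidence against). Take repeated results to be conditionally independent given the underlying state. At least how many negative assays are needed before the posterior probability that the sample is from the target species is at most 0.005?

Prior odds: 0.75 ÷ 0.25 = 3.
Likelihood ratio per negative assay = 0.6.
Target odds: 0.005 ÷ 0.995 = 1/199.
Need 3 × 0.6ⁿ ≤ 1/199, i.e. 0.6ⁿ ≤ 1/597.
0.6¹² = 531441/244140625 is still above 1/597 but 0.6¹³ ≈0.00130607 is at or below it, so n = 13.

13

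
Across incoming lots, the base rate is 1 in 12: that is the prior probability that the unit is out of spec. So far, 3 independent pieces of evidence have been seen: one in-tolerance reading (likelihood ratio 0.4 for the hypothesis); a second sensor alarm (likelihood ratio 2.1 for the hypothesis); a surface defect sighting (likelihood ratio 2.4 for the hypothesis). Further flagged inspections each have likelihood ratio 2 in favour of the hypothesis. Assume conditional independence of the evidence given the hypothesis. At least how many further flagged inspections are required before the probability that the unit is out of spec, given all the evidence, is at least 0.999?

Prior odds = (1/12)/(11/12) = 1/11.
Combined Bayes factor of the evidence already in hand = 0.4 × 2.1 × 2.4 = 2.016.
Odds after that evidence = (1/11) × 2.016 = 252/1375.
Target odds = 0.999/0.001 = 999.
Need 2ⁿ ≥ 999 ÷ (252/1375) = 152625/28.
2¹² = 4096 falls short of 152625/28 but 2¹³ = 8192 reaches it, so n = 13.

13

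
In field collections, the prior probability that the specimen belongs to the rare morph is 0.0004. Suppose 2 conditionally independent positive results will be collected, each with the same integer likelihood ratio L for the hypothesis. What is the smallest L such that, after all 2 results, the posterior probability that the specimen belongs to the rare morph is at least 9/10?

Prior odds = 0.0004/0.9996 = 1/2499.
Target odds = 0.9/0.1 = 9.
Need L² ≥ 9 ÷ (1/2499) = 22491.
149² = 22201 < 22491 ≤ 22500 = 150², so L = 150.

150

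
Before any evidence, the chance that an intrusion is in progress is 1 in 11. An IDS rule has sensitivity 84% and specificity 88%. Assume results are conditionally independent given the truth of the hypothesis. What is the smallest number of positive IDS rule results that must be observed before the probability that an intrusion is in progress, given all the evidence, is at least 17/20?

Prior odds: (1/11) ÷ (10/11) = 0.1.
False-positive rate = 1 − 0.88 = 0.12; likelihood ratio of a positive = 0.84/0.12 = 7.
Target odds: 0.85 ÷ 0.15 = 17/3.
Need 0.1 × 7ⁿ ≥ 17/3, i.e. 7ⁿ ≥ 170/3.
7² = 49 falls short of 170/3 but 7³ = 343 reaches it, so n = 3.

3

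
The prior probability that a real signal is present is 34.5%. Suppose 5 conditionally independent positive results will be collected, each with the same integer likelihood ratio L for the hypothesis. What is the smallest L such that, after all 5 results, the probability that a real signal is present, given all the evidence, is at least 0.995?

Prior odds = 0.345/0.655 = 69/131.
Target odds = 0.995/0.005 = 199.
Need L⁵ ≥ 199 ÷ (69/131) = 26069/69.
3⁵ = 243 < 26069/69 ≤ 1024 = 4⁵, so L = 4.

4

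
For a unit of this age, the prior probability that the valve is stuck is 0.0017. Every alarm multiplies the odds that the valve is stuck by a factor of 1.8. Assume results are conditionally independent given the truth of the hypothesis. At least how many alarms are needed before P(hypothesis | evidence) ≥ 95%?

Prior odds = 0.0017/0.9983 = 17/9983.
Likelihood ratio per alarm = 1.8.
Target odds: 0.95 ÷ 0.05 = 19.
Require 1.8ⁿ ≥ 19 ÷ (17/9983) = 189677/17.
1.8¹⁵ ≈6746.64 falls short of 189677/17 but 1.8¹⁶ ≈12144 reaches it, so n = 16.

16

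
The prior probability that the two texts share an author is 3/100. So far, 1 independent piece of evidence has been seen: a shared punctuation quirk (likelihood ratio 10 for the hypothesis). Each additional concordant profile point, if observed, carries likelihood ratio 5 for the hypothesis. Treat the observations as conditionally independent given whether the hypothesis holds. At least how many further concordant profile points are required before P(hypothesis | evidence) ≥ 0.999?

6

Prior odds = 0.03/0.97 = 3/97.
Bayes factor of the evidence already in hand = 10.
Odds after that evidence = (3/97) × 10 = 30/97.
Target odds = 0.999/0.001 = 999.
Need 5ⁿ ≥ 999 ÷ (30/97) = 3230.1.
5⁵ = 3125 falls short of 3230.1 but 5⁶ = 15625 reaches it, so n = 6.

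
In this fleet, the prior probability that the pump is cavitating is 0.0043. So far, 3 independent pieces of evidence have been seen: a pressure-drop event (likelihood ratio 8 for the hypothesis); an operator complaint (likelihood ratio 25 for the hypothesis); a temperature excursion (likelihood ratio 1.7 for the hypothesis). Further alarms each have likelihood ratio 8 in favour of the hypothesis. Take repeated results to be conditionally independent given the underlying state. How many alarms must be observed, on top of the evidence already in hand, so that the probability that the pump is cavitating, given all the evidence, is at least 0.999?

4

Prior odds = 0.0043/0.9957 = 43/9957.
Combined Bayes factor of the evidence already in hand = 8 × 25 × 1.7 = 340.
Odds after that evidence = (43/9957) × 340 = 14620/9957.
Target odds = 0.999/0.001 = 999.
Need 8ⁿ ≥ 999 ÷ (14620/9957) = 9947043/14620.
8³ = 512 falls short of 9947043/14620 but 8⁴ = 4096 reaches it, so n = 4.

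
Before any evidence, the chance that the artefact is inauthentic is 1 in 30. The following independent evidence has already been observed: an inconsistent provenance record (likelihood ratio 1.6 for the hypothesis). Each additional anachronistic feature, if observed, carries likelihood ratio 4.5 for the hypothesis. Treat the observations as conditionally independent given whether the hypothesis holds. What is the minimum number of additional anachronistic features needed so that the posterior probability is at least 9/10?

Prior odds = (1/30)/(29/30) = 1/29.
Bayes factor of the evidence already in hand = 1.6.
Odds after that evidence = (1/29) × 1.6 = 8/145.
Target odds = 0.9/0.1 = 9.
Need 4.5ⁿ ≥ 9 ÷ (8/145) = 163.125.
4.5³ = 91.125 falls short of 163.125 but 4.5⁴ = 410.0625 reaches it, so n = 4.

4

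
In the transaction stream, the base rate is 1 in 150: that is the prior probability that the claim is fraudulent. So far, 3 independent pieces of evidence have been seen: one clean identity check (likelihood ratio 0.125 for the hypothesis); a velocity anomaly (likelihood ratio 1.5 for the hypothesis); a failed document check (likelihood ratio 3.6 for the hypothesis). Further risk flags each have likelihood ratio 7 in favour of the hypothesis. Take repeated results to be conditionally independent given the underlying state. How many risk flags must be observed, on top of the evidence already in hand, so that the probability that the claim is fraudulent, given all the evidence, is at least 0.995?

6

Prior odds = (1/150)/(149/150) = 1/149.
Combined Bayes factor of the evidence already in hand = 0.125 × 1.5 × 3.6 = 0.675.
Odds after that evidence = (1/149) × 0.675 = 27/5960.
Target odds = 0.995/0.005 = 199.
Need 7ⁿ ≥ 199 ÷ (27/5960) = 1186040/27.
7⁵ = 16807 falls short of 1186040/27 but 7⁶ = 117649 reaches it, so n = 6.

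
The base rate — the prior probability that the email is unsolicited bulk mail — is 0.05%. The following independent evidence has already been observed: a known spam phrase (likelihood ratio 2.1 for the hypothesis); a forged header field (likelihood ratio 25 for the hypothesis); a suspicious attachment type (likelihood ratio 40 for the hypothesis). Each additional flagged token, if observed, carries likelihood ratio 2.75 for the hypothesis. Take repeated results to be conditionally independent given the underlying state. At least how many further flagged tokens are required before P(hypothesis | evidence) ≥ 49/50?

Prior odds = 0.0005/0.9995 = 1/1999.
Combined Bayes factor of the evidence already in hand = 2.1 × 25 × 40 = 2100.
Odds after that evidence = (1/1999) × 2100 = 2100/1999.
Target odds = 0.98/0.02 = 49.
Need 2.75ⁿ ≥ 49 ÷ (2100/1999) = 13993/300.
2.75³ = 20.796875 falls short of 13993/300 but 2.75⁴ = 57.19140625 reaches it, so n = 4.

4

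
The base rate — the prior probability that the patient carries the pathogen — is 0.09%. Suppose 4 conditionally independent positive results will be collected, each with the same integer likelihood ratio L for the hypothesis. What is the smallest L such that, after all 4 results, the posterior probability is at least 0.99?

19

Prior odds = 0.0009/0.9991 = 9/9991.
Target odds = 0.99/0.01 = 99.
Need L⁴ ≥ 99 ÷ (9/9991) = 109901.
18⁴ = 104976 < 109901 ≤ 130321 = 19⁴, so L = 19.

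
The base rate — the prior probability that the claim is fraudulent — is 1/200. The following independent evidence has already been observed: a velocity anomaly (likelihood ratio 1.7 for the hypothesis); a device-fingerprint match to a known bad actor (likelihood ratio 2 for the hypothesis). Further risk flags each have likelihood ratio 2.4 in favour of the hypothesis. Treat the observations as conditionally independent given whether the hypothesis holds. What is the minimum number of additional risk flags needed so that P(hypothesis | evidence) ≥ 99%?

Prior odds = 0.005/0.995 = 1/199.
Combined Bayes factor of the evidence already in hand = 1.7 × 2 = 3.4.
Odds after that evidence = (1/199) × 3.4 = 17/995.
Target odds = 0.99/0.01 = 99.
Need 2.4ⁿ ≥ 99 ÷ (17/995) = 98505/17.
2.4⁹ ≈2641.81 falls short of 98505/17 but 2.4¹⁰ ≈6340.34 reaches it, so n = 10.

10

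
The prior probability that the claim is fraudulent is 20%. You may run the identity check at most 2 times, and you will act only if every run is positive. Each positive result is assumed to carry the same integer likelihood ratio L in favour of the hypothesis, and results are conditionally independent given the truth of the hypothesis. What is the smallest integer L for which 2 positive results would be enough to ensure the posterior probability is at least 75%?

4

Prior odds = 0.2/0.8 = 0.25.
Target odds = 0.75/0.25 = 3.
Need L² ≥ 3 ÷ 0.25 = 12.
3² = 9 < 12 ≤ 16 = 4², so L = 4.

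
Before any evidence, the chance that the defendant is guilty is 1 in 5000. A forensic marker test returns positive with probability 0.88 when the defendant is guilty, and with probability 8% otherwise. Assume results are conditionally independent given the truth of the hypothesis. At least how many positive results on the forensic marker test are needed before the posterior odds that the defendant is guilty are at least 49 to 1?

Prior odds: 0.0002 ÷ 0.9998 = 1/4999.
Likelihood ratio of a positive result = 0.88/0.08 = 11.
Target odds = 49.
Require 11ⁿ ≥ 49 ÷ (1/4999) = 244951.
11⁵ = 161051 falls short of 244951 but 11⁶ = 1771561 reaches it, so n = 6.

6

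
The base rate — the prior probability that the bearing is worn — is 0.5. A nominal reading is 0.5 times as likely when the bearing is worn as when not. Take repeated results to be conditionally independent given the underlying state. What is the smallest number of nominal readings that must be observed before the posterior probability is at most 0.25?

Prior odds: 0.5 ÷ 0.5 = 1.
Likelihood ratio per nominal reading = 0.5.
Target odds: 0.25 ÷ 0.75 = 1/3.
Require 0.5ⁿ ≤ 1/3 ÷ 1 = 1/3.
0.5¹ = 0.5 is still above 1/3 but 0.5² = 0.25 is at or below it, so n = 2.

2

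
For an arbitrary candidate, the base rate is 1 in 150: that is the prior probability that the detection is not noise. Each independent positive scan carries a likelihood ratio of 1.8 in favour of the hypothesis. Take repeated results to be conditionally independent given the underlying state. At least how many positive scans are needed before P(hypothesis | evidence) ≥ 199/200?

Prior odds: (1/150) ÷ (149/150) = 1/149.
Likelihood ratio per positive scan = 1.8.
Target odds: 0.995 ÷ 0.005 = 199.
Need (1/149) × 1.8ⁿ ≥ 199, i.e. 1.8ⁿ ≥ 29651.
1.8¹⁷ ≈21859.1 falls short of 29651 but 1.8¹⁸ ≈39346.4 reaches it, so n = 18.

18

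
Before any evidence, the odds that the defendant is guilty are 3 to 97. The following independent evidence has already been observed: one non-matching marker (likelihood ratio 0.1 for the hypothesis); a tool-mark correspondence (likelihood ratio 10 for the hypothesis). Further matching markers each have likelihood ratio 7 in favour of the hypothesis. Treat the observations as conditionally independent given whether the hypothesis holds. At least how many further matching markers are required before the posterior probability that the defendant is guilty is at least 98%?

4

Prior odds = 3/97.
Combined Bayes factor of the evidence already in hand = 0.1 × 10 = 1.
Odds after that evidence = (3/97) × 1 = 3/97.
Target odds = 0.98/0.02 = 49.
Need 7ⁿ ≥ 49 ÷ (3/97) = 4753/3.
7³ = 343 falls short of 4753/3 but 7⁴ = 2401 reaches it, so n = 4.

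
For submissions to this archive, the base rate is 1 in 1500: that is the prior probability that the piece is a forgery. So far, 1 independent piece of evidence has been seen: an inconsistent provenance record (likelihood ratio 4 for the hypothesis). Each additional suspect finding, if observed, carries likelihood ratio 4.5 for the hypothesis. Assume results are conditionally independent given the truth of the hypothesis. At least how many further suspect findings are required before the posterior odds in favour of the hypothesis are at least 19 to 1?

Prior odds = (1/1500)/(1499/1500) = 1/1499.
Bayes factor of the evidence already in hand = 4.
Odds after that evidence = (1/1499) × 4 = 4/1499.
Target odds = 19.
Need 4.5ⁿ ≥ 19 ÷ (4/1499) = 7120.25.
4.5⁵ = 1845.28125 falls short of 7120.25 but 4.5⁶ = 8303.765625 reaches it, so n = 6.

6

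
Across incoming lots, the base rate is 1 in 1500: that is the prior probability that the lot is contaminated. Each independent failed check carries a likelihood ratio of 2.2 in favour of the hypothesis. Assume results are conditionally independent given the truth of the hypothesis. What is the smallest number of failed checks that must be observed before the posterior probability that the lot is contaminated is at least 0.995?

Prior odds = (1/1500)/(1499/1500) = 1/1499.
Likelihood ratio per failed check = 2.2.
Target odds: 0.995 ÷ 0.005 = 199.
Need (1/1499) × 2.2ⁿ ≥ 199, i.e. 2.2ⁿ ≥ 298301.
2.2¹⁵ ≈136880 falls short of 298301 but 2.2¹⁶ ≈301136 reaches it, so n = 16.

16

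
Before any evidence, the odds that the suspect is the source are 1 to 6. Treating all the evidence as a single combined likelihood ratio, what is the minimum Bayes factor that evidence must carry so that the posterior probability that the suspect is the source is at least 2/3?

12

Prior odds = 1/6.
Target odds = (2/3)/(1/3) = 2.
Required Bayes factor = 2 ÷ (1/6) = 12.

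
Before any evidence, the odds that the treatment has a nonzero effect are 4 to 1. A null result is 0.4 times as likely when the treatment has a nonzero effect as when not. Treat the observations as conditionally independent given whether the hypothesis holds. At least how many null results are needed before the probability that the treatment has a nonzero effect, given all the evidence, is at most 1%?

Prior odds = 4.
Likelihood ratio per null result = 0.4.
Target posterior odds = 0.01/0.99 = 1/99.
Require 0.4ⁿ ≤ 1/99 ÷ 4 = 1/396.
0.4⁶ = 64/15625 is still above 1/396 but 0.4⁷ = 128/78125 is at or below it, so n = 7.

7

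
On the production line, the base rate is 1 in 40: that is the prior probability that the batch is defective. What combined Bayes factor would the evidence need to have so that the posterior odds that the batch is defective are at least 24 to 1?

Prior odds = 0.025/0.975 = 1/39.
Target odds = 24.
Required Bayes factor = 24 ÷ (1/39) = 936.

936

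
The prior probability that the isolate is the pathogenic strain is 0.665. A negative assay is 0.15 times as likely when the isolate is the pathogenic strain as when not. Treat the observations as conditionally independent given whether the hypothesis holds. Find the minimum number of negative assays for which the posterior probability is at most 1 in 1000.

Prior odds: 0.665 ÷ 0.335 = 133/67.
Likelihood ratio per negative assay = 0.15.
Target odds: 0.001 ÷ 0.999 = 1/999.
Need (133/67) × 0.15ⁿ ≤ 1/999, i.e. 0.15ⁿ ≤ 67/132867.
0.15⁴ = 81/160000 is still above 67/132867 but 0.15⁵ = 243/3200000 is at or below it, so n = 5.

5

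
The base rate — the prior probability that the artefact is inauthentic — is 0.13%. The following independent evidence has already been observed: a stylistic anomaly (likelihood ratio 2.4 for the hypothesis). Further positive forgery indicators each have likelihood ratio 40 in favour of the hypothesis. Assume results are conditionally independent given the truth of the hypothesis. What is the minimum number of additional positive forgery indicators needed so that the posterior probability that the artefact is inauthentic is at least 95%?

Prior odds = 0.0013/0.9987 = 13/9987.
Bayes factor of the evidence already in hand = 2.4.
Odds after that evidence = (13/9987) × 2.4 = 52/16645.
Target odds = 0.95/0.05 = 19.
Need 40ⁿ ≥ 19 ÷ (52/16645) = 316255/52.
40² = 1600 falls short of 316255/52 but 40³ = 64000 reaches it, so n = 3.

3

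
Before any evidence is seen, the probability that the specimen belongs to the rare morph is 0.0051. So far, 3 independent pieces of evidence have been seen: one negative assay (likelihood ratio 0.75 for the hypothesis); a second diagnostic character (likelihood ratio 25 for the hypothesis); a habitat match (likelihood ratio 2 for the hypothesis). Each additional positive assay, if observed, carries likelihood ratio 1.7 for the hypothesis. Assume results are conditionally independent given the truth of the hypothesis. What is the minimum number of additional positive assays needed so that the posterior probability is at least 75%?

Prior odds = 0.0051/0.9949 = 51/9949.
Combined Bayes factor of the evidence already in hand = 0.75 × 25 × 2 = 37.5.
Odds after that evidence = (51/9949) × 37.5 = 3825/19898.
Target odds = 0.75/0.25 = 3.
Need 1.7ⁿ ≥ 3 ÷ (3825/19898) = 19898/1275.
1.7⁵ = 1419857/100000 falls short of 19898/1275 but 1.7⁶ = 24137569/1000000 reaches it, so n = 6.

6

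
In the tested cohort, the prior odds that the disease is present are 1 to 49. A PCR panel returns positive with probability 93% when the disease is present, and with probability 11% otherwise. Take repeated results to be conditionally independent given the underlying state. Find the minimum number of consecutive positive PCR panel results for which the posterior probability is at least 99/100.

4

Prior odds = 1/49.
Likelihood ratio of a positive result = 0.93/0.11 = 93/11.
Target odds: 0.99 ÷ 0.01 = 99.
Need (1/49) × (93/11)ⁿ ≥ 99, i.e. (93/11)ⁿ ≥ 4851.
(93/11)³ = 804357/1331 falls short of 4851 but (93/11)⁴ = 74805201/14641 reaches it, so n = 4.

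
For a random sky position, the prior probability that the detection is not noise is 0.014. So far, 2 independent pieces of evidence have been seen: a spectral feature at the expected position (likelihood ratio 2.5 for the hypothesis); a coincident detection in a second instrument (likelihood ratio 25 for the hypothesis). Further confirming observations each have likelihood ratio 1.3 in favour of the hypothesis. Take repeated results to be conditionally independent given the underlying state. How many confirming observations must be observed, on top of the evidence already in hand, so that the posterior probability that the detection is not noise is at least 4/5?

6

Prior odds = 0.014/0.986 = 7/493.
Combined Bayes factor of the evidence already in hand = 2.5 × 25 = 62.5.
Odds after that evidence = (7/493) × 62.5 = 875/986.
Target odds = 0.8/0.2 = 4.
Need 1.3ⁿ ≥ 4 ÷ (875/986) = 3944/875.
1.3⁵ = 371293/100000 falls short of 3944/875 but 1.3⁶ = 4826809/1000000 reaches it, so n = 6.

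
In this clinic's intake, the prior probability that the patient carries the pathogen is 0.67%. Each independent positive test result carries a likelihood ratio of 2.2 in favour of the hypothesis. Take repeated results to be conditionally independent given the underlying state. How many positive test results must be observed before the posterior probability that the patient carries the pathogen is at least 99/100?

Prior odds: 0.0067 ÷ 0.9933 = 67/9933.
Likelihood ratio per positive test result = 2.2.
Target odds: 0.99 ÷ 0.01 = 99.
Need (67/9933) × 2.2ⁿ ≥ 99, i.e. 2.2ⁿ ≥ 983367/67.
2.2¹² ≈12855 falls short of 983367/67 but 2.2¹³ ≈28281 reaches it, so n = 13.

13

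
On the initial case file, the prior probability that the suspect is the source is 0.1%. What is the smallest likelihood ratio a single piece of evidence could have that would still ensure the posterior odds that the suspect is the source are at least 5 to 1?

Prior odds = 0.001/0.999 = 1/999.
Target odds = 5.
Required Bayes factor = 5 ÷ (1/999) = 4995.

4995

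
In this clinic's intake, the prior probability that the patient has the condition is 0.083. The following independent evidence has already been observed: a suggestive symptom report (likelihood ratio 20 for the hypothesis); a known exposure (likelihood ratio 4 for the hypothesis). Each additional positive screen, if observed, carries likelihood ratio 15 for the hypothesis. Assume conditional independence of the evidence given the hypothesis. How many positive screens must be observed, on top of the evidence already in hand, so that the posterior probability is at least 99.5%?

2

Prior odds = 0.083/0.917 = 83/917.
Combined Bayes factor of the evidence already in hand = 20 × 4 = 80.
Odds after that evidence = (83/917) × 80 = 6640/917.
Target odds = 0.995/0.005 = 199.
Need 15ⁿ ≥ 199 ÷ (6640/917) = 182483/6640.
15¹ = 15 falls short of 182483/6640 but 15² = 225 reaches it, so n = 2.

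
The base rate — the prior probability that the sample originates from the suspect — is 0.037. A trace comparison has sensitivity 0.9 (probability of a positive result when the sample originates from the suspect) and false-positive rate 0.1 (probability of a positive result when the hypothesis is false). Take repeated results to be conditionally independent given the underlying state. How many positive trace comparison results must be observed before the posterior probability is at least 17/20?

3

Prior odds: 0.037 ÷ 0.963 = 37/963.
Likelihood ratio of a positive result = 0.9/0.1 = 9.
Target posterior odds = 0.85/0.15 = 17/3.
Need (37/963) × 9ⁿ ≥ 17/3, i.e. 9ⁿ ≥ 5457/37.
9² = 81 falls short of 5457/37 but 9³ = 729 reaches it, so n = 3.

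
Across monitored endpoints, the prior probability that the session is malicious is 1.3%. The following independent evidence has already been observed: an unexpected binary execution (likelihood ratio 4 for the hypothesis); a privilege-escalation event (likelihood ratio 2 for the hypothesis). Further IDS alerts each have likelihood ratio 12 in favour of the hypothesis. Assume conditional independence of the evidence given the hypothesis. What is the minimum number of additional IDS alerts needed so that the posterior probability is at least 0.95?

3

Prior odds = 0.013/0.987 = 13/987.
Combined Bayes factor of the evidence already in hand = 4 × 2 = 8.
Odds after that evidence = (13/987) × 8 = 104/987.
Target odds = 0.95/0.05 = 19.
Need 12ⁿ ≥ 19 ÷ (104/987) = 18753/104.
12² = 144 falls short of 18753/104 but 12³ = 1728 reaches it, so n = 3.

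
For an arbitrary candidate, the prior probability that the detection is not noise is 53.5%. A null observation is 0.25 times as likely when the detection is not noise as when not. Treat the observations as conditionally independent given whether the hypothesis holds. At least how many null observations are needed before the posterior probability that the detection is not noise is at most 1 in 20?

Prior odds: 0.535 ÷ 0.465 = 107/93.
Likelihood ratio per null observation = 0.25.
Target odds: 0.05 ÷ 0.95 = 1/19.
Require 0.25ⁿ ≤ 1/19 ÷ (107/93) = 93/2033.
0.25² = 0.0625 is still above 93/2033 but 0.25³ = 0.015625 is at or below it, so n = 3.

3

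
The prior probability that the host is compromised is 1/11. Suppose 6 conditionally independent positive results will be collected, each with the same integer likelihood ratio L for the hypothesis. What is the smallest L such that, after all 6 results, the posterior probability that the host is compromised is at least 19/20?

Prior odds = (1/11)/(10/11) = 0.1.
Target odds = 0.95/0.05 = 19.
Need L⁶ ≥ 19 ÷ 0.1 = 190.
2⁶ = 64 < 190 ≤ 729 = 3⁶, so L = 3.

3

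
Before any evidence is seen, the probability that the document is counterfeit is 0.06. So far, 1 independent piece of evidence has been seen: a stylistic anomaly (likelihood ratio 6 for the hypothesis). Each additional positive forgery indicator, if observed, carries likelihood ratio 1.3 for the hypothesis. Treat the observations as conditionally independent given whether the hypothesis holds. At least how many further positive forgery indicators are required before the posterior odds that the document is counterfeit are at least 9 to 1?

Prior odds = 0.06/0.94 = 3/47.
Bayes factor of the evidence already in hand = 6.
Odds after that evidence = (3/47) × 6 = 18/47.
Target odds = 9.
Need 1.3ⁿ ≥ 9 ÷ (18/47) = 23.5.
1.3¹² ≈23.2981 falls short of 23.5 but 1.3¹³ ≈30.2875 reaches it, so n = 13.

13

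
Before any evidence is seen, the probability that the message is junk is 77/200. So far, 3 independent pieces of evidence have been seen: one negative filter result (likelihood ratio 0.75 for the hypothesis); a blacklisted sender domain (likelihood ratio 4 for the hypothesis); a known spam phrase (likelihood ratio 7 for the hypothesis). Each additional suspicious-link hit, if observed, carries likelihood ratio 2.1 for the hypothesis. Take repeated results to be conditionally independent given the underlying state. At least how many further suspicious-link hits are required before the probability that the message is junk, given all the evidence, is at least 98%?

2

Prior odds = 0.385/0.615 = 77/123.
Combined Bayes factor of the evidence already in hand = 0.75 × 4 × 7 = 21.
Odds after that evidence = (77/123) × 21 = 539/41.
Target odds = 0.98/0.02 = 49.
Need 2.1ⁿ ≥ 49 ÷ (539/41) = 41/11.
2.1¹ = 2.1 falls short of 41/11 but 2.1² = 4.41 reaches it, so n = 2.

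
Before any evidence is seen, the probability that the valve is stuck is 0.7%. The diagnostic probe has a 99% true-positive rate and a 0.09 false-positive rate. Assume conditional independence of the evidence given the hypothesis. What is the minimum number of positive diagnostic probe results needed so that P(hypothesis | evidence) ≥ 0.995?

5

Prior odds = 0.007/0.993 = 7/993.
Likelihood ratio of a positive result = 0.99/0.09 = 11.
Target odds: 0.995 ÷ 0.005 = 199.
Need (7/993) × 11ⁿ ≥ 199, i.e. 11ⁿ ≥ 197607/7.
11⁴ = 14641 falls short of 197607/7 but 11⁵ = 161051 reaches it, so n = 5.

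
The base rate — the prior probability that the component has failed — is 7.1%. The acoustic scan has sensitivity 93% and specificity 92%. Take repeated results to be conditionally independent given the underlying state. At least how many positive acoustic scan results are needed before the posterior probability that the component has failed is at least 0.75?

2

Prior odds = 0.071/0.929 = 71/929.
False-positive rate = 1 − 0.92 = 0.08; likelihood ratio of a positive = 0.93/0.08 = 11.625.
Target posterior odds = 0.75/0.25 = 3.
Need (71/929) × 11.625ⁿ ≥ 3, i.e. 11.625ⁿ ≥ 2787/71.
11.625¹ = 11.625 falls short of 2787/71 but 11.625² = 135.140625 reaches it, so n = 2.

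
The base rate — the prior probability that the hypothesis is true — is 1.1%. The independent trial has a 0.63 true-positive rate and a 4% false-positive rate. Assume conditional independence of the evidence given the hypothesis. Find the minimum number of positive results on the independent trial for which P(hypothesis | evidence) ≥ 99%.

4

Prior odds = 0.011/0.989 = 11/989.
Likelihood ratio of a positive result = 0.63/0.04 = 15.75.
Target odds: 0.99 ÷ 0.01 = 99.
Need (11/989) × 15.75ⁿ ≥ 99, i.e. 15.75ⁿ ≥ 8901.
15.75³ = 3906.984375 falls short of 8901 but 15.75⁴ = 15752961/256 reaches it, so n = 4.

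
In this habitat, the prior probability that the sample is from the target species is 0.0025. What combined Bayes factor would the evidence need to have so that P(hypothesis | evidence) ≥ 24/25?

9576

Prior odds = 0.0025/0.9975 = 1/399.
Target odds = 0.96/0.04 = 24.
Required Bayes factor = 24 ÷ (1/399) = 9576.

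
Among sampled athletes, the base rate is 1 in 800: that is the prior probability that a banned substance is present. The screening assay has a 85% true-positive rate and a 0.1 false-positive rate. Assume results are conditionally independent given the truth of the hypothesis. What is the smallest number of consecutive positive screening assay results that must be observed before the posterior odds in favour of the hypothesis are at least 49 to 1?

5

Prior odds: 0.00125 ÷ 0.99875 = 1/799.
Likelihood ratio of a positive result = 0.85/0.1 = 8.5.
Target odds = 49.
Need (1/799) × 8.5ⁿ ≥ 49, i.e. 8.5ⁿ ≥ 39151.
8.5⁴ = 5220.0625 falls short of 39151 but 8.5⁵ = 44370.53125 reaches it, so n = 5.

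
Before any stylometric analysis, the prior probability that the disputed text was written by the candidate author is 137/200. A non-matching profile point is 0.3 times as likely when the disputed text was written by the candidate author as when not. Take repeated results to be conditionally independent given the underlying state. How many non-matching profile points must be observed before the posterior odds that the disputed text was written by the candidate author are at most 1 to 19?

4

Prior odds: 0.685 ÷ 0.315 = 137/63.
Likelihood ratio per non-matching profile point = 0.3.
Target odds = 1/19.
Need (137/63) × 0.3ⁿ ≤ 1/19, i.e. 0.3ⁿ ≤ 63/2603.
0.3³ = 0.027 is still above 63/2603 but 0.3⁴ = 0.0081 is at or below it, so n = 4.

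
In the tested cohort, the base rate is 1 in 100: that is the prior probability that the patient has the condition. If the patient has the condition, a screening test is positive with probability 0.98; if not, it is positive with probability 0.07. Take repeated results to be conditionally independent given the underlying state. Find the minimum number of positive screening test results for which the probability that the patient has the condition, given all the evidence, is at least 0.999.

5

Prior odds = 0.01/0.99 = 1/99.
Likelihood ratio of a positive = 0.98/0.07 = 14.
Target odds: 0.999 ÷ 0.001 = 999.
Require 14ⁿ ≥ 999 ÷ (1/99) = 98901.
14⁴ = 38416 falls short of 98901 but 14⁵ = 537824 reaches it, so n = 5.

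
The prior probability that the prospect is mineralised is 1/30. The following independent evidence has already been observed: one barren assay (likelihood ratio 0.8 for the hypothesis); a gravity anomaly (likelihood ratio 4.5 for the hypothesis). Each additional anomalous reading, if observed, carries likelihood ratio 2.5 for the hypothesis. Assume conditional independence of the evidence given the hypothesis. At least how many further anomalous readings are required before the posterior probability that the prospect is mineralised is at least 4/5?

Prior odds = (1/30)/(29/30) = 1/29.
Combined Bayes factor of the evidence already in hand = 0.8 × 4.5 = 3.6.
Odds after that evidence = (1/29) × 3.6 = 18/145.
Target odds = 0.8/0.2 = 4.
Need 2.5ⁿ ≥ 4 ÷ (18/145) = 290/9.
2.5³ = 15.625 falls short of 290/9 but 2.5⁴ = 39.0625 reaches it, so n = 4.

4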